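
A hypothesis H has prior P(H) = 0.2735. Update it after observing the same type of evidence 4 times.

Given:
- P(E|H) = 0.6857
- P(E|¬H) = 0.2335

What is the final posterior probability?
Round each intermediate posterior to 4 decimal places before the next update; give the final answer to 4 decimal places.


Sequential Bayesian updating:

Initial prior: P(H) = 0.2735

Update 1:
  P(E) = 0.6857 × 0.2735 + 0.2335 × 0.7265 = 0.18753895 + 0.16963775 = 0.35717670
  P(H|E) = 0.18753895 / 0.35717670 = 0.5251

Update 2:
  P(E) = 0.6857 × 0.5251 + 0.2335 × 0.4749 = 0.36006107 + 0.11088915 = 0.47095022
  P(H|E) = 0.36006107 / 0.47095022 = 0.7645

Update 3:
  P(E) = 0.6857 × 0.7645 + 0.2335 × 0.2355 = 0.52421765 + 0.05498925 = 0.57920690
  P(H|E) = 0.52421765 / 0.57920690 = 0.9051

Update 4:
  P(E) = 0.6857 × 0.9051 + 0.2335 × 0.0949 = 0.62062707 + 0.02215915 = 0.64278622
  P(H|E) = 0.62062707 / 0.64278622 = 0.9655

Final posterior: 0.9655


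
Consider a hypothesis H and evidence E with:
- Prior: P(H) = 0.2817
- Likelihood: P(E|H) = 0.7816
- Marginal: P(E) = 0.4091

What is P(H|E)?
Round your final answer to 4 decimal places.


Using Bayes' theorem:

P(H|E) = P(E|H) × P(H) / P(E)
       = 0.7816 × 0.2817 / 0.4091
       = 0.22017672 / 0.4091
       = 0.5382

The evidence strengthens our belief in H.
Prior: 0.2817 → Posterior: 0.5382


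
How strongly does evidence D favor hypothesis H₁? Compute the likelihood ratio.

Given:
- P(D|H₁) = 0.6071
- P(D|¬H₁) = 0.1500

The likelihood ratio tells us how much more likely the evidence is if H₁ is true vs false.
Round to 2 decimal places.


Likelihood Ratio (LR) = P(D|H₁) / P(D|¬H₁)

LR = 0.6071 / 0.1500
   = 4.05

The evidence is 4.05 times more likely if H₁ is true than if H₁ is false.
Because LR exceeds 1, D is evidence for H₁.


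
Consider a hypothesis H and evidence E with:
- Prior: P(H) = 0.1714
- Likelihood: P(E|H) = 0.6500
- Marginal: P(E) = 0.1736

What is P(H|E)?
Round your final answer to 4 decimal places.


Using Bayes' theorem:

P(H|E) = P(E|H) × P(H) / P(E)
       = 0.6500 × 0.1714 / 0.1736
       = 0.11141000 / 0.1736
       = 0.6418

The evidence strengthens our belief in H.
Prior: 0.1714 → Posterior: 0.6418


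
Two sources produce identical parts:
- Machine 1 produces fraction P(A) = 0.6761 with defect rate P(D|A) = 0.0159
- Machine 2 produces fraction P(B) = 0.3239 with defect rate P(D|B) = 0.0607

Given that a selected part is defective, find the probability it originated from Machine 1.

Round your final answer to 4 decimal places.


Let A = from Machine 1, D = defective

Given:
- P(A) = 0.6761, P(B) = 0.3239
- P(D|A) = 0.0159, P(D|B) = 0.0607

Step 1: Find P(D)
P(D) = P(D|A)P(A) + P(D|B)P(B)
     = 0.0159 × 0.6761 + 0.0607 × 0.3239
     = 0.01074999 + 0.01966073
     = 0.03041072

Step 2: Apply Bayes' theorem
P(A|D) = P(D|A)P(A) / P(D)
       = 0.01074999 / 0.03041072
       = 0.3535


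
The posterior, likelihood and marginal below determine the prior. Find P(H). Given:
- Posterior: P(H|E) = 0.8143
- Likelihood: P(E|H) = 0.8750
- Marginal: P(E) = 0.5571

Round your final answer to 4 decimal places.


From Bayes' theorem: P(H|E) = P(E|H) × P(H) / P(E)

Rearranging for P(H):
P(H) = P(H|E) × P(E) / P(E|H)
     = 0.8143 × 0.5571 / 0.8750
     = 0.45364653 / 0.8750
     = 0.5185


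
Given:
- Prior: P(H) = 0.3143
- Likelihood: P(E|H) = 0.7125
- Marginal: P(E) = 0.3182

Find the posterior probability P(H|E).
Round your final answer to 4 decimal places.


Using Bayes' theorem:

P(H|E) = P(E|H) × P(H) / P(E)
       = 0.7125 × 0.3143 / 0.3182
       = 0.22393875 / 0.3182
       = 0.7038

The evidence strengthens our belief in H.
Prior: 0.3143 → Posterior: 0.7038


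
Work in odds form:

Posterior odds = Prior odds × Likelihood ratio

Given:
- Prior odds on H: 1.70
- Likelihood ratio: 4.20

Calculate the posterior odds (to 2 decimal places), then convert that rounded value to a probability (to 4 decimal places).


Step 1: Calculate posterior odds
Posterior odds = Prior odds × LR
               = 1.70 × 4.20
               = 7.14

Step 2: Convert to probability
P(H|E) = Posterior odds / (1 + Posterior odds)
       = 7.14 / (1 + 7.14)
       = 7.14 / 8.14
       = 0.8771

The evidence increased P(H) from 0.6296 to 0.8771.


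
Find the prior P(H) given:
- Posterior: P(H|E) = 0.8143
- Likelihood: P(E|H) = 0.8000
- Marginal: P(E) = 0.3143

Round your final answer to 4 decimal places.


From Bayes' theorem: P(H|E) = P(E|H) × P(H) / P(E)

Rearranging for P(H):
P(H) = P(H|E) × P(E) / P(E|H)
     = 0.8143 × 0.3143 / 0.8000
     = 0.25593449 / 0.8000
     = 0.3199


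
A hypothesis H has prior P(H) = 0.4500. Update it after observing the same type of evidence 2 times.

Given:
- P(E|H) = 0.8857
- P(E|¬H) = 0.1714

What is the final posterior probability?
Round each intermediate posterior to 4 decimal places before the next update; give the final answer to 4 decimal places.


Sequential Bayesian updating:

Initial prior: P(H) = 0.4500

Update 1:
  P(E) = 0.8857 × 0.4500 + 0.1714 × 0.5500 = 0.39856500 + 0.09427000 = 0.49283500
  P(H|E) = 0.39856500 / 0.49283500 = 0.8087

Update 2:
  P(E) = 0.8857 × 0.8087 + 0.1714 × 0.1913 = 0.71626559 + 0.03278882 = 0.74905441
  P(H|E) = 0.71626559 / 0.74905441 = 0.9562

Final posterior: 0.9562


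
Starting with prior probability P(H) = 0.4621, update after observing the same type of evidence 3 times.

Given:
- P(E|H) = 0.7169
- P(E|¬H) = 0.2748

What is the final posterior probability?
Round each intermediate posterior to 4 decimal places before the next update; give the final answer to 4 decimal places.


Sequential Bayesian updating:

Initial prior: P(H) = 0.4621

Update 1:
  P(E) = 0.7169 × 0.4621 + 0.2748 × 0.5379 = 0.33127949 + 0.14781492 = 0.47909441
  P(H|E) = 0.33127949 / 0.47909441 = 0.6915

Update 2:
  P(E) = 0.7169 × 0.6915 + 0.2748 × 0.3085 = 0.49573635 + 0.08477580 = 0.58051215
  P(H|E) = 0.49573635 / 0.58051215 = 0.8540

Update 3:
  P(E) = 0.7169 × 0.8540 + 0.2748 × 0.1460 = 0.61223260 + 0.04012080 = 0.65235340
  P(H|E) = 0.61223260 / 0.65235340 = 0.9385

Final posterior: 0.9385


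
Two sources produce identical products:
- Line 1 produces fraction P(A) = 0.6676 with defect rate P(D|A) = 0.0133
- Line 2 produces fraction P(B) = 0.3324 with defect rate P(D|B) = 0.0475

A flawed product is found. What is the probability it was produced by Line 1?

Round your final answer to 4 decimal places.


Let A = from Line 1, D = flawed

Given:
- P(A) = 0.6676, P(B) = 0.3324
- P(D|A) = 0.0133, P(D|B) = 0.0475

Step 1: Find P(D)
P(D) = P(D|A)P(A) + P(D|B)P(B)
     = 0.0133 × 0.6676 + 0.0475 × 0.3324
     = 0.00887908 + 0.01578900
     = 0.02466808

Step 2: Apply Bayes' theorem
P(A|D) = P(D|A)P(A) / P(D)
       = 0.00887908 / 0.02466808
       = 0.3599


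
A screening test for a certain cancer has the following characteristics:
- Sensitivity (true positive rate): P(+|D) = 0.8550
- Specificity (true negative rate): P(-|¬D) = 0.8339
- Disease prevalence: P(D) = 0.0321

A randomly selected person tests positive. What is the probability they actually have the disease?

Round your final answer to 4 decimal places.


Let D = has disease, + = positive test

Given:
- P(D) = 0.0321 (prevalence)
- P(+|D) = 0.8550 (sensitivity)
- P(-|¬D) = 0.8339 (specificity)
- P(+|¬D) = 0.1661 (false positive rate = 1 - specificity)

Step 1: Find P(+)
P(+) = P(+|D)P(D) + P(+|¬D)P(¬D)
     = 0.8550 × 0.0321 + 0.1661 × 0.9679
     = 0.02744550 + 0.16076819
     = 0.18821369

Step 2: Apply Bayes' theorem for P(D|+)
P(D|+) = P(+|D)P(D) / P(+)
       = 0.02744550 / 0.18821369
       = 0.1458


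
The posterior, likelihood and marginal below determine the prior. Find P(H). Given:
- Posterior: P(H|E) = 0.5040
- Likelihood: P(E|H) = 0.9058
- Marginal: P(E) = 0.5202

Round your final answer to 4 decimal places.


From Bayes' theorem: P(H|E) = P(E|H) × P(H) / P(E)

Rearranging for P(H):
P(H) = P(H|E) × P(E) / P(E|H)
     = 0.5040 × 0.5202 / 0.9058
     = 0.26218080 / 0.9058
     = 0.2894


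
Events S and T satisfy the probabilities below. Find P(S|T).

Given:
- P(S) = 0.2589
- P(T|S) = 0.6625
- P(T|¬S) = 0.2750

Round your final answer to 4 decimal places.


Bayes' theorem: P(S|T) = P(T|S) × P(S) / P(T)

Step 1: Calculate P(T) using law of total probability
P(T) = P(T|S)P(S) + P(T|¬S)P(¬S)
     = 0.6625 × 0.2589 + 0.2750 × 0.7411
     = 0.17152125 + 0.20380250
     = 0.37532375

Step 2: Apply Bayes' theorem
P(S|T) = P(T|S) × P(S) / P(T)
       = 0.17152125 / 0.37532375
       = 0.4570


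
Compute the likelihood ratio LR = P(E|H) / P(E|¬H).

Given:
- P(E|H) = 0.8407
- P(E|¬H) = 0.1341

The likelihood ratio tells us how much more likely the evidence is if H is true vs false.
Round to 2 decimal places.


Likelihood Ratio (LR) = P(E|H) / P(E|¬H)

LR = 0.8407 / 0.1341
   = 6.27

The evidence is 6.27 times more likely if H is true than if H is false.
LR > 1, so observing E raises the odds in favor of H.


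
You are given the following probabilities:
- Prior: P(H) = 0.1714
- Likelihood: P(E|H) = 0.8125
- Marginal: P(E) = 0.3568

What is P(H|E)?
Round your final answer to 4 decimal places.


Using Bayes' theorem:

P(H|E) = P(E|H) × P(H) / P(E)
       = 0.8125 × 0.1714 / 0.3568
       = 0.13926250 / 0.3568
       = 0.3903

The evidence strengthens our belief in H.
Prior: 0.1714 → Posterior: 0.3903


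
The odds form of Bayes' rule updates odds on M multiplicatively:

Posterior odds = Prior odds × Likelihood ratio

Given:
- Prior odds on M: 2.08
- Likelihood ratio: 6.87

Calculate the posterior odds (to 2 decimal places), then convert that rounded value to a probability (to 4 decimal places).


Step 1: Calculate posterior odds
Posterior odds = Prior odds × LR
               = 2.08 × 6.87
               = 14.29

Step 2: Convert to probability
P(M|E) = Posterior odds / (1 + Posterior odds)
       = 14.29 / (1 + 14.29)
       = 14.29 / 15.29
       = 0.9346

The evidence increased P(M) from 0.6753 to 0.9346.


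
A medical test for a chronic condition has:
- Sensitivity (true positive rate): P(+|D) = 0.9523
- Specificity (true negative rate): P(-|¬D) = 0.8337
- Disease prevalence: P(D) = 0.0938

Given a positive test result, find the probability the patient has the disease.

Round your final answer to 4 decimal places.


Let D = has disease, + = positive test

Given:
- P(D) = 0.0938 (prevalence)
- P(+|D) = 0.9523 (sensitivity)
- P(-|¬D) = 0.8337 (specificity)
- P(+|¬D) = 0.1663 (false positive rate = 1 - specificity)

Step 1: Find P(+)
P(+) = P(+|D)P(D) + P(+|¬D)P(¬D)
     = 0.9523 × 0.0938 + 0.1663 × 0.9062
     = 0.08932574 + 0.15070106
     = 0.24002680

Step 2: Apply Bayes' theorem for P(D|+)
P(D|+) = P(+|D)P(D) / P(+)
       = 0.08932574 / 0.24002680
       = 0.3721


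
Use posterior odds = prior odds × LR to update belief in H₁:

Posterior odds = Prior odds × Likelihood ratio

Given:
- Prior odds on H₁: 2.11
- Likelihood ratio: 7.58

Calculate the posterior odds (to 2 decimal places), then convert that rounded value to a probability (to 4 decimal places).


Step 1: Calculate posterior odds
Posterior odds = Prior odds × LR
               = 2.11 × 7.58
               = 15.99

Step 2: Convert to probability
P(H₁|E) = Posterior odds / (1 + Posterior odds)
       = 15.99 / (1 + 15.99)
       = 15.99 / 16.99
       = 0.9411

The evidence increased P(H₁) from 0.6785 to 0.9411.


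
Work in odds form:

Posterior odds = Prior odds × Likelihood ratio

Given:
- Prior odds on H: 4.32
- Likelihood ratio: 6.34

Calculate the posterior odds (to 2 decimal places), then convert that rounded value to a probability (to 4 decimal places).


Step 1: Calculate posterior odds
Posterior odds = Prior odds × LR
               = 4.32 × 6.34
               = 27.39

Step 2: Convert to probability
P(H|E) = Posterior odds / (1 + Posterior odds)
       = 27.39 / (1 + 27.39)
       = 27.39 / 28.39
       = 0.9648

The evidence increased P(H) from 0.8120 to 0.9648.


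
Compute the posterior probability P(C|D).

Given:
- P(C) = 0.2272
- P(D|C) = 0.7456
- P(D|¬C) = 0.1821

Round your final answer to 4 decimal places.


Bayes' theorem: P(C|D) = P(D|C) × P(C) / P(D)

Step 1: Calculate P(D) using law of total probability
P(D) = P(D|C)P(C) + P(D|¬C)P(¬C)
     = 0.7456 × 0.2272 + 0.1821 × 0.7728
     = 0.16940032 + 0.14072688
     = 0.31012720

Step 2: Apply Bayes' theorem
P(C|D) = P(D|C) × P(C) / P(D)
       = 0.16940032 / 0.31012720
       = 0.5462


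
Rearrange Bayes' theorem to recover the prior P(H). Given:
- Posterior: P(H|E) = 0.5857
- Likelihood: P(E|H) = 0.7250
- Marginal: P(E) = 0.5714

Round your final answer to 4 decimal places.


From Bayes' theorem: P(H|E) = P(E|H) × P(H) / P(E)

Rearranging for P(H):
P(H) = P(H|E) × P(E) / P(E|H)
     = 0.5857 × 0.5714 / 0.7250
     = 0.33466898 / 0.7250
     = 0.4616


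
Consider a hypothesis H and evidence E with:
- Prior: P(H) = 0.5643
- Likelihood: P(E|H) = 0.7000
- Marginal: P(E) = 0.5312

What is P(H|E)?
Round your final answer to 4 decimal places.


Using Bayes' theorem:

P(H|E) = P(E|H) × P(H) / P(E)
       = 0.7000 × 0.5643 / 0.5312
       = 0.39501000 / 0.5312
       = 0.7436

The evidence strengthens our belief in H.
Prior: 0.5643 → Posterior: 0.7436


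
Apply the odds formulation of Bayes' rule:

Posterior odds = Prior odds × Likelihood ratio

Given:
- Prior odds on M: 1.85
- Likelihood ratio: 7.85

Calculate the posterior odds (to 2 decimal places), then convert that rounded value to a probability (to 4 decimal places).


Step 1: Calculate posterior odds
Posterior odds = Prior odds × LR
               = 1.85 × 7.85
               = 14.52

Step 2: Convert to probability
P(M|E) = Posterior odds / (1 + Posterior odds)
       = 14.52 / (1 + 14.52)
       = 14.52 / 15.52
       = 0.9356

The evidence increased P(M) from 0.6491 to 0.9356.


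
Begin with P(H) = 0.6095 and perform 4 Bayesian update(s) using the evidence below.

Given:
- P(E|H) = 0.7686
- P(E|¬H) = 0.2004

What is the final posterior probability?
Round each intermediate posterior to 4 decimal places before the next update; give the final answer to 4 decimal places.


Sequential Bayesian updating:

Initial prior: P(H) = 0.6095

Update 1:
  P(E) = 0.7686 × 0.6095 + 0.2004 × 0.3905 = 0.46846170 + 0.07825620 = 0.54671790
  P(H|E) = 0.46846170 / 0.54671790 = 0.8569

Update 2:
  P(E) = 0.7686 × 0.8569 + 0.2004 × 0.1431 = 0.65861334 + 0.02867724 = 0.68729058
  P(H|E) = 0.65861334 / 0.68729058 = 0.9583

Update 3:
  P(E) = 0.7686 × 0.9583 + 0.2004 × 0.0417 = 0.73654938 + 0.00835668 = 0.74490606
  P(H|E) = 0.73654938 / 0.74490606 = 0.9888

Update 4:
  P(E) = 0.7686 × 0.9888 + 0.2004 × 0.0112 = 0.75999168 + 0.00224448 = 0.76223616
  P(H|E) = 0.75999168 / 0.76223616 = 0.9971

Final posterior: 0.9971


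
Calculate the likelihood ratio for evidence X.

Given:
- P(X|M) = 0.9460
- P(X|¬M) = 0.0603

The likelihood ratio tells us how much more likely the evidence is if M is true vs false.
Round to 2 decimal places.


Likelihood Ratio (LR) = P(X|M) / P(X|¬M)

LR = 0.9460 / 0.0603
   = 15.69

The evidence is 15.69 times more likely if M is true than if M is false.
LR > 1, so observing X raises the odds in favor of M.


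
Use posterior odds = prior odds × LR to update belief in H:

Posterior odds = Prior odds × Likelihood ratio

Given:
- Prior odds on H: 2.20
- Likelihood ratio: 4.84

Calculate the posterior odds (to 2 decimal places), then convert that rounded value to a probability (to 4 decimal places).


Step 1: Calculate posterior odds
Posterior odds = Prior odds × LR
               = 2.20 × 4.84
               = 10.65

Step 2: Convert to probability
P(H|E) = Posterior odds / (1 + Posterior odds)
       = 10.65 / (1 + 10.65)
       = 10.65 / 11.65
       = 0.9142

The evidence increased P(H) from 0.6875 to 0.9142.


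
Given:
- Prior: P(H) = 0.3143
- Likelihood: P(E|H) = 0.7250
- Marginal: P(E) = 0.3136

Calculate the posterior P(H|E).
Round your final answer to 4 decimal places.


Using Bayes' theorem:

P(H|E) = P(E|H) × P(H) / P(E)
       = 0.7250 × 0.3143 / 0.3136
       = 0.22786750 / 0.3136
       = 0.7266

The evidence strengthens our belief in H.
Prior: 0.3143 → Posterior: 0.7266


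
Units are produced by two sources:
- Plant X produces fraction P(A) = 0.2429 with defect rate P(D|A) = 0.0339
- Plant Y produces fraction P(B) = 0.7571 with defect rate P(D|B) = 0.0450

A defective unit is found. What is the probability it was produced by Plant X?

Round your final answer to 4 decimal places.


Let A = from Plant X, D = defective

Given:
- P(A) = 0.2429, P(B) = 0.7571
- P(D|A) = 0.0339, P(D|B) = 0.0450

Step 1: Find P(D)
P(D) = P(D|A)P(A) + P(D|B)P(B)
     = 0.0339 × 0.2429 + 0.0450 × 0.7571
     = 0.00823431 + 0.03406950
     = 0.04230381

Step 2: Apply Bayes' theorem
P(A|D) = P(D|A)P(A) / P(D)
       = 0.00823431 / 0.04230381
       = 0.1946


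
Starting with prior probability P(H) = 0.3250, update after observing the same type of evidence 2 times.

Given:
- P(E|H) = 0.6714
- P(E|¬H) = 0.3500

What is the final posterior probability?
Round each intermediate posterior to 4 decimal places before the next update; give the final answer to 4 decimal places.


Sequential Bayesian updating:

Initial prior: P(H) = 0.3250

Update 1:
  P(E) = 0.6714 × 0.3250 + 0.3500 × 0.6750 = 0.21820500 + 0.23625000 = 0.45445500
  P(H|E) = 0.21820500 / 0.45445500 = 0.4801

Update 2:
  P(E) = 0.6714 × 0.4801 + 0.3500 × 0.5199 = 0.32233914 + 0.18196500 = 0.50430414
  P(H|E) = 0.32233914 / 0.50430414 = 0.6392

Final posterior: 0.6392


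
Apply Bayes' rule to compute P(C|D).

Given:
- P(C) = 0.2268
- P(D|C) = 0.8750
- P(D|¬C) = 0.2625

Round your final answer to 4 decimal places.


Bayes' theorem: P(C|D) = P(D|C) × P(C) / P(D)

Step 1: Calculate P(D) using law of total probability
P(D) = P(D|C)P(C) + P(D|¬C)P(¬C)
     = 0.8750 × 0.2268 + 0.2625 × 0.7732
     = 0.19845000 + 0.20296500
     = 0.40141500

Step 2: Apply Bayes' theorem
P(C|D) = P(D|C) × P(C) / P(D)
       = 0.19845000 / 0.40141500
       = 0.4944


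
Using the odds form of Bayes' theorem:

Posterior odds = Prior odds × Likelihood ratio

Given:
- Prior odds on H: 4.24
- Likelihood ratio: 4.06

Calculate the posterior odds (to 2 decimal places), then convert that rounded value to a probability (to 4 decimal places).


Step 1: Calculate posterior odds
Posterior odds = Prior odds × LR
               = 4.24 × 4.06
               = 17.21

Step 2: Convert to probability
P(H|E) = Posterior odds / (1 + Posterior odds)
       = 17.21 / (1 + 17.21)
       = 17.21 / 18.21
       = 0.9451

The evidence increased P(H) from 0.8092 to 0.9451.


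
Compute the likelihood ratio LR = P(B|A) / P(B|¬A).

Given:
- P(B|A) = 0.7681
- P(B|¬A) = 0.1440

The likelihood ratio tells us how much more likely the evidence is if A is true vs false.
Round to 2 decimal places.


Likelihood Ratio (LR) = P(B|A) / P(B|¬A)

LR = 0.7681 / 0.1440
   = 5.33

The evidence is 5.33 times more likely if A is true than if A is false.
Because LR exceeds 1, B is evidence for A.


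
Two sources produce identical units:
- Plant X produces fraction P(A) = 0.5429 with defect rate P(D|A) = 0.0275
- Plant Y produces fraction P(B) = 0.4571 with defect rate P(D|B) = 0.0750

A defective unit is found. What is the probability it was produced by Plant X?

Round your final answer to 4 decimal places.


Let A = from Plant X, D = defective

Given:
- P(A) = 0.5429, P(B) = 0.4571
- P(D|A) = 0.0275, P(D|B) = 0.0750

Step 1: Find P(D)
P(D) = P(D|A)P(A) + P(D|B)P(B)
     = 0.0275 × 0.5429 + 0.0750 × 0.4571
     = 0.01492975 + 0.03428250
     = 0.04921225

Step 2: Apply Bayes' theorem
P(A|D) = P(D|A)P(A) / P(D)
       = 0.01492975 / 0.04921225
       = 0.3034


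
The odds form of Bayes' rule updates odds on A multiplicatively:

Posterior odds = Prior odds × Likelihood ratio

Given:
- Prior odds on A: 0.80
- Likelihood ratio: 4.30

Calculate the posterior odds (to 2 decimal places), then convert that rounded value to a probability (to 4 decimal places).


Step 1: Calculate posterior odds
Posterior odds = Prior odds × LR
               = 0.80 × 4.30
               = 3.44

Step 2: Convert to probability
P(A|E) = Posterior odds / (1 + Posterior odds)
       = 3.44 / (1 + 3.44)
       = 3.44 / 4.44
       = 0.7748

The evidence increased P(A) from 0.4444 to 0.7748.


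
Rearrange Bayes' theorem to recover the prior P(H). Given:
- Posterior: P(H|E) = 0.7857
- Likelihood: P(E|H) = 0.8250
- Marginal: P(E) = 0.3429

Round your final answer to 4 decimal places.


From Bayes' theorem: P(H|E) = P(E|H) × P(H) / P(E)

Rearranging for P(H):
P(H) = P(H|E) × P(E) / P(E|H)
     = 0.7857 × 0.3429 / 0.8250
     = 0.26941653 / 0.8250
     = 0.3266


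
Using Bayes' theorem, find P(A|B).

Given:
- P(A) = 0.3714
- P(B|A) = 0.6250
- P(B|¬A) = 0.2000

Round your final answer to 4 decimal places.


Bayes' theorem: P(A|B) = P(B|A) × P(A) / P(B)

Step 1: Calculate P(B) using law of total probability
P(B) = P(B|A)P(A) + P(B|¬A)P(¬A)
     = 0.6250 × 0.3714 + 0.2000 × 0.6286
     = 0.23212500 + 0.12572000
     = 0.35784500

Step 2: Apply Bayes' theorem
P(A|B) = P(B|A) × P(A) / P(B)
       = 0.23212500 / 0.35784500
       = 0.6487


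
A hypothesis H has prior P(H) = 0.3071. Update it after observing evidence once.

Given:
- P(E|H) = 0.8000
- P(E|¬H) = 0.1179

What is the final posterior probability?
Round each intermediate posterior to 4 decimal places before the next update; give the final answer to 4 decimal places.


Sequential Bayesian updating:

Initial prior: P(H) = 0.3071

Update 1:
  P(E) = 0.8000 × 0.3071 + 0.1179 × 0.6929 = 0.24568000 + 0.08169291 = 0.32737291
  P(H|E) = 0.24568000 / 0.32737291 = 0.7505

Final posterior: 0.7505


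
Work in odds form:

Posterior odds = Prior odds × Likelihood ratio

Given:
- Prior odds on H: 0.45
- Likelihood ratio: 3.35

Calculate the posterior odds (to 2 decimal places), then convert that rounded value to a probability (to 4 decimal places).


Step 1: Calculate posterior odds
Posterior odds = Prior odds × LR
               = 0.45 × 3.35
               = 1.51

Step 2: Convert to probability
P(H|E) = Posterior odds / (1 + Posterior odds)
       = 1.51 / (1 + 1.51)
       = 1.51 / 2.51
       = 0.6016

The evidence increased P(H) from 0.3103 to 0.6016.


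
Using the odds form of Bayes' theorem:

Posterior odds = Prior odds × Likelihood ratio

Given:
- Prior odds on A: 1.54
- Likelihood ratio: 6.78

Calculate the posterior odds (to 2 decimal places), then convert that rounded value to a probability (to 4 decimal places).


Step 1: Calculate posterior odds
Posterior odds = Prior odds × LR
               = 1.54 × 6.78
               = 10.44

Step 2: Convert to probability
P(A|E) = Posterior odds / (1 + Posterior odds)
       = 10.44 / (1 + 10.44)
       = 10.44 / 11.44
       = 0.9126

The evidence increased P(A) from 0.6063 to 0.9126.


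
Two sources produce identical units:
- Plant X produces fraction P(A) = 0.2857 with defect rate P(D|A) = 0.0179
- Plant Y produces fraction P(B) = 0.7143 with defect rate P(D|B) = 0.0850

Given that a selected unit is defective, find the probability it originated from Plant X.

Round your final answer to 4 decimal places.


Let A = from Plant X, D = defective

Given:
- P(A) = 0.2857, P(B) = 0.7143
- P(D|A) = 0.0179, P(D|B) = 0.0850

Step 1: Find P(D)
P(D) = P(D|A)P(A) + P(D|B)P(B)
     = 0.0179 × 0.2857 + 0.0850 × 0.7143
     = 0.00511403 + 0.06071550
     = 0.06582953

Step 2: Apply Bayes' theorem
P(A|D) = P(D|A)P(A) / P(D)
       = 0.00511403 / 0.06582953
       = 0.0777


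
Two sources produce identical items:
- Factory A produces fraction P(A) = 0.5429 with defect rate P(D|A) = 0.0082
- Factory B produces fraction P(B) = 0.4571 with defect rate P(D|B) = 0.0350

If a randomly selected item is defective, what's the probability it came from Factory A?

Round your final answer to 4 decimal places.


Let A = from Factory A, D = defective

Given:
- P(A) = 0.5429, P(B) = 0.4571
- P(D|A) = 0.0082, P(D|B) = 0.0350

Step 1: Find P(D)
P(D) = P(D|A)P(A) + P(D|B)P(B)
     = 0.0082 × 0.5429 + 0.0350 × 0.4571
     = 0.00445178 + 0.01599850
     = 0.02045028

Step 2: Apply Bayes' theorem
P(A|D) = P(D|A)P(A) / P(D)
       = 0.00445178 / 0.02045028
       = 0.2177


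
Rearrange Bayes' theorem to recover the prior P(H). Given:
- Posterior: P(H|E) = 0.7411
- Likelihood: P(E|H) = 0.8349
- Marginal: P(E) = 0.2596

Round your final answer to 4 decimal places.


From Bayes' theorem: P(H|E) = P(E|H) × P(H) / P(E)

Rearranging for P(H):
P(H) = P(H|E) × P(E) / P(E|H)
     = 0.7411 × 0.2596 / 0.8349
     = 0.19238956 / 0.8349
     = 0.2304


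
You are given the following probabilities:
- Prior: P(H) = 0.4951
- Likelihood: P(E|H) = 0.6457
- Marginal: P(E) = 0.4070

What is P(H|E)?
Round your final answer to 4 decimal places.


Using Bayes' theorem:

P(H|E) = P(E|H) × P(H) / P(E)
       = 0.6457 × 0.4951 / 0.4070
       = 0.31968607 / 0.4070
       = 0.7855

The evidence strengthens our belief in H.
Prior: 0.4951 → Posterior: 0.7855


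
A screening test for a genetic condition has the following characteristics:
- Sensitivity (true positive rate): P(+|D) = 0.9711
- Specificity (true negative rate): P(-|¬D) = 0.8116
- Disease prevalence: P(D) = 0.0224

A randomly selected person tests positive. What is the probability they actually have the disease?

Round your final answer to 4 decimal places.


Let D = has disease, + = positive test

Given:
- P(D) = 0.0224 (prevalence)
- P(+|D) = 0.9711 (sensitivity)
- P(-|¬D) = 0.8116 (specificity)
- P(+|¬D) = 0.1884 (false positive rate = 1 - specificity)

Step 1: Find P(+)
P(+) = P(+|D)P(D) + P(+|¬D)P(¬D)
     = 0.9711 × 0.0224 + 0.1884 × 0.9776
     = 0.02175264 + 0.18417984
     = 0.20593248

Step 2: Apply Bayes' theorem for P(D|+)
P(D|+) = P(+|D)P(D) / P(+)
       = 0.02175264 / 0.20593248
       = 0.1056


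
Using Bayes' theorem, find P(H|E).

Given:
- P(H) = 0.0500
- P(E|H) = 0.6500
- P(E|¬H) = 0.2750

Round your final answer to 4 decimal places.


Bayes' theorem: P(H|E) = P(E|H) × P(H) / P(E)

Step 1: Calculate P(E) using law of total probability
P(E) = P(E|H)P(H) + P(E|¬H)P(¬H)
     = 0.6500 × 0.0500 + 0.2750 × 0.9500
     = 0.03250000 + 0.26125000
     = 0.29375000

Step 2: Apply Bayes' theorem
P(H|E) = P(E|H) × P(H) / P(E)
       = 0.03250000 / 0.29375000
       = 0.1106


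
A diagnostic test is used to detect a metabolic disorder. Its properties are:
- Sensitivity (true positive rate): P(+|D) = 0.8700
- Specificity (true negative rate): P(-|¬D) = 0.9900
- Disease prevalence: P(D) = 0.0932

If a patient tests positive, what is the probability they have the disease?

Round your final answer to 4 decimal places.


Let D = has disease, + = positive test

Given:
- P(D) = 0.0932 (prevalence)
- P(+|D) = 0.8700 (sensitivity)
- P(-|¬D) = 0.9900 (specificity)
- P(+|¬D) = 0.0100 (false positive rate = 1 - specificity)

Step 1: Find P(+)
P(+) = P(+|D)P(D) + P(+|¬D)P(¬D)
     = 0.8700 × 0.0932 + 0.0100 × 0.9068
     = 0.08108400 + 0.00906800
     = 0.09015200

Step 2: Apply Bayes' theorem for P(D|+)
P(D|+) = P(+|D)P(D) / P(+)
       = 0.08108400 / 0.09015200
       = 0.8994


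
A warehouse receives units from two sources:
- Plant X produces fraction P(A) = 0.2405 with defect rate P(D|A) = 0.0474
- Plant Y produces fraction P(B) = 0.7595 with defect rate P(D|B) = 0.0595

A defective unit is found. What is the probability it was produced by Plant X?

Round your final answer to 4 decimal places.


Let A = from Plant X, D = defective

Given:
- P(A) = 0.2405, P(B) = 0.7595
- P(D|A) = 0.0474, P(D|B) = 0.0595

Step 1: Find P(D)
P(D) = P(D|A)P(A) + P(D|B)P(B)
     = 0.0474 × 0.2405 + 0.0595 × 0.7595
     = 0.01139970 + 0.04519025
     = 0.05658995

Step 2: Apply Bayes' theorem
P(A|D) = P(D|A)P(A) / P(D)
       = 0.01139970 / 0.05658995
       = 0.2014


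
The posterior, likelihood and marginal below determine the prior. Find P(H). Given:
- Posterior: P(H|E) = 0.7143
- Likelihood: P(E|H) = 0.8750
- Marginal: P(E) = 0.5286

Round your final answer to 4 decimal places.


From Bayes' theorem: P(H|E) = P(E|H) × P(H) / P(E)

Rearranging for P(H):
P(H) = P(H|E) × P(E) / P(E|H)
     = 0.7143 × 0.5286 / 0.8750
     = 0.37757898 / 0.8750
     = 0.4315


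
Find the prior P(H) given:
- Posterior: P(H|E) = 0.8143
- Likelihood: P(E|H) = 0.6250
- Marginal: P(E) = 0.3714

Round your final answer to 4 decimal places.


From Bayes' theorem: P(H|E) = P(E|H) × P(H) / P(E)

Rearranging for P(H):
P(H) = P(H|E) × P(E) / P(E|H)
     = 0.8143 × 0.3714 / 0.6250
     = 0.30243102 / 0.6250
     = 0.4839


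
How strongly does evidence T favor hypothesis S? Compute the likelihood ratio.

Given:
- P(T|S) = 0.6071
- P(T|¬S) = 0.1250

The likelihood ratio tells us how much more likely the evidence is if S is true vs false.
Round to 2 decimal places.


Likelihood Ratio (LR) = P(T|S) / P(T|¬S)

LR = 0.6071 / 0.1250
   = 4.86

The evidence is 4.86 times more likely if S is true than if S is false.
Because LR exceeds 1, T is evidence for S.


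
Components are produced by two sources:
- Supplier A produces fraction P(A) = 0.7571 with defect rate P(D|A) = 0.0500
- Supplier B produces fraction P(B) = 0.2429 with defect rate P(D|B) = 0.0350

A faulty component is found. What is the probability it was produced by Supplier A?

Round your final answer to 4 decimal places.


Let A = from Supplier A, D = faulty

Given:
- P(A) = 0.7571, P(B) = 0.2429
- P(D|A) = 0.0500, P(D|B) = 0.0350

Step 1: Find P(D)
P(D) = P(D|A)P(A) + P(D|B)P(B)
     = 0.0500 × 0.7571 + 0.0350 × 0.2429
     = 0.03785500 + 0.00850150
     = 0.04635650

Step 2: Apply Bayes' theorem
P(A|D) = P(D|A)P(A) / P(D)
       = 0.03785500 / 0.04635650
       = 0.8166


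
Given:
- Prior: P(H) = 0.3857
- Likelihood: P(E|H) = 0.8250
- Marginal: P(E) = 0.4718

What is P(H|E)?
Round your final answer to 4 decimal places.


Using Bayes' theorem:

P(H|E) = P(E|H) × P(H) / P(E)
       = 0.8250 × 0.3857 / 0.4718
       = 0.31820250 / 0.4718
       = 0.6744

The evidence strengthens our belief in H.
Prior: 0.3857 → Posterior: 0.6744


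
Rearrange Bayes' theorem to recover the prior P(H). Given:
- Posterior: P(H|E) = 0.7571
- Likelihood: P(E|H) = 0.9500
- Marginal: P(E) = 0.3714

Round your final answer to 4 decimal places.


From Bayes' theorem: P(H|E) = P(E|H) × P(H) / P(E)

Rearranging for P(H):
P(H) = P(H|E) × P(E) / P(E|H)
     = 0.7571 × 0.3714 / 0.9500
     = 0.28118694 / 0.9500
     = 0.2960


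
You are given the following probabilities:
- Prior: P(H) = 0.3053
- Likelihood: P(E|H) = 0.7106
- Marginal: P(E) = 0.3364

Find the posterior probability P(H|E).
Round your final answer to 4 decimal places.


Using Bayes' theorem:

P(H|E) = P(E|H) × P(H) / P(E)
       = 0.7106 × 0.3053 / 0.3364
       = 0.21694618 / 0.3364
       = 0.6449

The evidence strengthens our belief in H.
Prior: 0.3053 → Posterior: 0.6449


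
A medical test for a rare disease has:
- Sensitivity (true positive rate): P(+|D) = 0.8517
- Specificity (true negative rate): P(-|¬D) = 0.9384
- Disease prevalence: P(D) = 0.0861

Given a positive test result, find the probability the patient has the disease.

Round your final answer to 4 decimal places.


Let D = has disease, + = positive test

Given:
- P(D) = 0.0861 (prevalence)
- P(+|D) = 0.8517 (sensitivity)
- P(-|¬D) = 0.9384 (specificity)
- P(+|¬D) = 0.0616 (false positive rate = 1 - specificity)

Step 1: Find P(+)
P(+) = P(+|D)P(D) + P(+|¬D)P(¬D)
     = 0.8517 × 0.0861 + 0.0616 × 0.9139
     = 0.07333137 + 0.05629624
     = 0.12962761

Step 2: Apply Bayes' theorem for P(D|+)
P(D|+) = P(+|D)P(D) / P(+)
       = 0.07333137 / 0.12962761
       = 0.5657


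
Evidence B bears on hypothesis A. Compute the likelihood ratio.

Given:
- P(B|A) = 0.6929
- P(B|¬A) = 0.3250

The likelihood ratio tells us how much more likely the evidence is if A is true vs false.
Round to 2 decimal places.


Likelihood Ratio (LR) = P(B|A) / P(B|¬A)

LR = 0.6929 / 0.3250
   = 2.13

The evidence is 2.13 times more likely if A is true than if A is false.
LR > 1, so observing B raises the odds in favor of A.


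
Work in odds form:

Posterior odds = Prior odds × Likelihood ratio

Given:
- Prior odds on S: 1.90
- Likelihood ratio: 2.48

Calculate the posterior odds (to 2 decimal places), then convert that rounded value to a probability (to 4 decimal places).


Step 1: Calculate posterior odds
Posterior odds = Prior odds × LR
               = 1.90 × 2.48
               = 4.71

Step 2: Convert to probability
P(S|E) = Posterior odds / (1 + Posterior odds)
       = 4.71 / (1 + 4.71)
       = 4.71 / 5.71
       = 0.8249

The evidence increased P(S) from 0.6552 to 0.8249.


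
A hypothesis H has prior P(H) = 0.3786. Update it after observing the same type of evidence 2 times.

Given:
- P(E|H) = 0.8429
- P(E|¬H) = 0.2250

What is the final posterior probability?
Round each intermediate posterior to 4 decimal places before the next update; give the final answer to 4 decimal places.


Sequential Bayesian updating:

Initial prior: P(H) = 0.3786

Update 1:
  P(E) = 0.8429 × 0.3786 + 0.2250 × 0.6214 = 0.31912194 + 0.13981500 = 0.45893694
  P(H|E) = 0.31912194 / 0.45893694 = 0.6954

Update 2:
  P(E) = 0.8429 × 0.6954 + 0.2250 × 0.3046 = 0.58615266 + 0.06853500 = 0.65468766
  P(H|E) = 0.58615266 / 0.65468766 = 0.8953

Final posterior: 0.8953


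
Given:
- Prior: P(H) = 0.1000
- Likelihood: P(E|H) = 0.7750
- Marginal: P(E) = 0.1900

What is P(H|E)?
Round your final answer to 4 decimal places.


Using Bayes' theorem:

P(H|E) = P(E|H) × P(H) / P(E)
       = 0.7750 × 0.1000 / 0.1900
       = 0.07750000 / 0.1900
       = 0.4079

The evidence strengthens our belief in H.
Prior: 0.1000 → Posterior: 0.4079


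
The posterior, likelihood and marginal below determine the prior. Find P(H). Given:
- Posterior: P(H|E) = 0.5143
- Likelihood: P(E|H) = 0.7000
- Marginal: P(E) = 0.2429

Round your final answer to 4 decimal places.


From Bayes' theorem: P(H|E) = P(E|H) × P(H) / P(E)

Rearranging for P(H):
P(H) = P(H|E) × P(E) / P(E|H)
     = 0.5143 × 0.2429 / 0.7000
     = 0.12492347 / 0.7000
     = 0.1785


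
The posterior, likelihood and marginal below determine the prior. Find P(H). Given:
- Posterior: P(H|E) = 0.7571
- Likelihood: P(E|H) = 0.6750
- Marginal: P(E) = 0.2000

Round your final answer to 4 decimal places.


From Bayes' theorem: P(H|E) = P(E|H) × P(H) / P(E)

Rearranging for P(H):
P(H) = P(H|E) × P(E) / P(E|H)
     = 0.7571 × 0.2000 / 0.6750
     = 0.15142000 / 0.6750
     = 0.2243


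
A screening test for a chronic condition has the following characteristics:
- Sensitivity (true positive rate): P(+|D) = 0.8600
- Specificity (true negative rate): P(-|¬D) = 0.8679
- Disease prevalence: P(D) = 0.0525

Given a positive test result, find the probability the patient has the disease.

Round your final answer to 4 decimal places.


Let D = has disease, + = positive test

Given:
- P(D) = 0.0525 (prevalence)
- P(+|D) = 0.8600 (sensitivity)
- P(-|¬D) = 0.8679 (specificity)
- P(+|¬D) = 0.1321 (false positive rate = 1 - specificity)

Step 1: Find P(+)
P(+) = P(+|D)P(D) + P(+|¬D)P(¬D)
     = 0.8600 × 0.0525 + 0.1321 × 0.9475
     = 0.04515000 + 0.12516475
     = 0.17031475

Step 2: Apply Bayes' theorem for P(D|+)
P(D|+) = P(+|D)P(D) / P(+)
       = 0.04515000 / 0.17031475
       = 0.2651


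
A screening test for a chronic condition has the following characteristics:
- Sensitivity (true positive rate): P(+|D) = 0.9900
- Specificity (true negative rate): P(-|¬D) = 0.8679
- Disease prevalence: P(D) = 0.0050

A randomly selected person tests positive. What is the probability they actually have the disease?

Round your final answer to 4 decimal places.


Let D = has disease, + = positive test

Given:
- P(D) = 0.0050 (prevalence)
- P(+|D) = 0.9900 (sensitivity)
- P(-|¬D) = 0.8679 (specificity)
- P(+|¬D) = 0.1321 (false positive rate = 1 - specificity)

Step 1: Find P(+)
P(+) = P(+|D)P(D) + P(+|¬D)P(¬D)
     = 0.9900 × 0.0050 + 0.1321 × 0.9950
     = 0.00495000 + 0.13143950
     = 0.13638950

Step 2: Apply Bayes' theorem for P(D|+)
P(D|+) = P(+|D)P(D) / P(+)
       = 0.00495000 / 0.13638950
       = 0.0363


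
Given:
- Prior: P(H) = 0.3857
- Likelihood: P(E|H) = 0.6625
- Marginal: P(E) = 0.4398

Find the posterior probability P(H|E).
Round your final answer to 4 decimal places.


Using Bayes' theorem:

P(H|E) = P(E|H) × P(H) / P(E)
       = 0.6625 × 0.3857 / 0.4398
       = 0.25552625 / 0.4398
       = 0.5810

The evidence strengthens our belief in H.
Prior: 0.3857 → Posterior: 0.5810


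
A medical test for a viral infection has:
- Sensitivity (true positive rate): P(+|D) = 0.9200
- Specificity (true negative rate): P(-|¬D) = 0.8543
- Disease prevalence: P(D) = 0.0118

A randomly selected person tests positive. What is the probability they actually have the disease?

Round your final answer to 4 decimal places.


Let D = has disease, + = positive test

Given:
- P(D) = 0.0118 (prevalence)
- P(+|D) = 0.9200 (sensitivity)
- P(-|¬D) = 0.8543 (specificity)
- P(+|¬D) = 0.1457 (false positive rate = 1 - specificity)

Step 1: Find P(+)
P(+) = P(+|D)P(D) + P(+|¬D)P(¬D)
     = 0.9200 × 0.0118 + 0.1457 × 0.9882
     = 0.01085600 + 0.14398074
     = 0.15483674

Step 2: Apply Bayes' theorem for P(D|+)
P(D|+) = P(+|D)P(D) / P(+)
       = 0.01085600 / 0.15483674
       = 0.0701


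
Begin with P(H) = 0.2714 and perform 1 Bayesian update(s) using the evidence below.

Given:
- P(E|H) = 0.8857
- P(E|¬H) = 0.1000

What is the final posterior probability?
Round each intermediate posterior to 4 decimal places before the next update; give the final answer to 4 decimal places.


Sequential Bayesian updating:

Initial prior: P(H) = 0.2714

Update 1:
  P(E) = 0.8857 × 0.2714 + 0.1000 × 0.7286 = 0.24037898 + 0.07286000 = 0.31323898
  P(H|E) = 0.24037898 / 0.31323898 = 0.7674

Final posterior: 0.7674


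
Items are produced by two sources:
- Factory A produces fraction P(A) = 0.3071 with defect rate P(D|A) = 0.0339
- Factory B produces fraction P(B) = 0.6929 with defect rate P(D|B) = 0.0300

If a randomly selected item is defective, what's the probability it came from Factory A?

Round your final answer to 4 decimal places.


Let A = from Factory A, D = defective

Given:
- P(A) = 0.3071, P(B) = 0.6929
- P(D|A) = 0.0339, P(D|B) = 0.0300

Step 1: Find P(D)
P(D) = P(D|A)P(A) + P(D|B)P(B)
     = 0.0339 × 0.3071 + 0.0300 × 0.6929
     = 0.01041069 + 0.02078700
     = 0.03119769

Step 2: Apply Bayes' theorem
P(A|D) = P(D|A)P(A) / P(D)
       = 0.01041069 / 0.03119769
       = 0.3337


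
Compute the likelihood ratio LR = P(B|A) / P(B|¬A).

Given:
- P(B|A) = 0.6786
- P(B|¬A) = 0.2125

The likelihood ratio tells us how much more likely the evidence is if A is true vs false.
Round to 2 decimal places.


Likelihood Ratio (LR) = P(B|A) / P(B|¬A)

LR = 0.6786 / 0.2125
   = 3.19

The evidence is 3.19 times more likely if A is true than if A is false.
LR > 1, so observing B raises the odds in favor of A.


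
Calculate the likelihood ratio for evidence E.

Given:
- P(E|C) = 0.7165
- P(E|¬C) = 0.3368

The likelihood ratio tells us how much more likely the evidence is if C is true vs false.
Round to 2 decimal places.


Likelihood Ratio (LR) = P(E|C) / P(E|¬C)

LR = 0.7165 / 0.3368
   = 2.13

The evidence is 2.13 times more likely if C is true than if C is false.
Since LR > 1, the evidence supports C over ¬C.


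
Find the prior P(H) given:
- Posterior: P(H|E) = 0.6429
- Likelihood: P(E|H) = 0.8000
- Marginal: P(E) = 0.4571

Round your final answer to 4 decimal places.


From Bayes' theorem: P(H|E) = P(E|H) × P(H) / P(E)

Rearranging for P(H):
P(H) = P(H|E) × P(E) / P(E|H)
     = 0.6429 × 0.4571 / 0.8000
     = 0.29386959 / 0.8000
     = 0.3673


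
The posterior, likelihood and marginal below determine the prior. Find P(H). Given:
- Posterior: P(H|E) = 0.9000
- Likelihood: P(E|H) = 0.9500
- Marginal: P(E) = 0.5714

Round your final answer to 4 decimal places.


From Bayes' theorem: P(H|E) = P(E|H) × P(H) / P(E)

Rearranging for P(H):
P(H) = P(H|E) × P(E) / P(E|H)
     = 0.9000 × 0.5714 / 0.9500
     = 0.51426000 / 0.9500
     = 0.5413
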